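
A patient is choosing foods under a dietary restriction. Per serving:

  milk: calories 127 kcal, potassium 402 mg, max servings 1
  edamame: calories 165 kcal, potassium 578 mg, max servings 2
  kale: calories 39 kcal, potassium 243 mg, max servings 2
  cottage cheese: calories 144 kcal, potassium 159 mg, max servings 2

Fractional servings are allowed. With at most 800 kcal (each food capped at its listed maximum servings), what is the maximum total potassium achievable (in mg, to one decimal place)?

2336.6 mg

Potassium per kcal: kale 6.231, edamame 3.503, milk 3.165, cottage cheese 1.104.
Take 2 servings of kale: uses 78 kcal, +486.0 mg potassium (running total 486.0 mg).
Take 2 servings of edamame: uses 330 kcal, +1156.0 mg potassium (running total 1642.0 mg).
Take 1 serving of milk: uses 127 kcal, +402.0 mg potassium (running total 2044.0 mg).
Take 1.84 servings of cottage cheese: uses 265 kcal, +292.6 mg potassium (running total 2336.6 mg).
Filling greedily by potassium-per-kcal is optimal for one linear limit, giving 2336.6 mg.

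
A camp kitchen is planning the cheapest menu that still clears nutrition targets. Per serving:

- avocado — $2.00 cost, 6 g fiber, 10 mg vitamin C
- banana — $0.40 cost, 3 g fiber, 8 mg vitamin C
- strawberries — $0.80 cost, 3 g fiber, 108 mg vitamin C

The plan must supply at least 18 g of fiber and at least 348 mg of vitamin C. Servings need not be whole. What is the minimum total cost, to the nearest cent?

$3.60

For a min-cost LP with two ≥-constraints, a basic feasible solution has at most two positive variables.
avocado only: max(18/6, 348/10) = 34.8 servings → $69.60.
banana only: max(18/3, 348/8) = 43.5 servings → $17.40.
strawberries only: max(18/3, 348/108) = 6 servings → $4.80.
avocado + banana: intersection lies outside the first quadrant.
avocado + strawberries with both tight: 1.456 servings and 3.087 servings → $5.38.
banana + strawberries with both tight: 3 servings and 3 servings → $3.60.
So the least-cost plan costs $3.60.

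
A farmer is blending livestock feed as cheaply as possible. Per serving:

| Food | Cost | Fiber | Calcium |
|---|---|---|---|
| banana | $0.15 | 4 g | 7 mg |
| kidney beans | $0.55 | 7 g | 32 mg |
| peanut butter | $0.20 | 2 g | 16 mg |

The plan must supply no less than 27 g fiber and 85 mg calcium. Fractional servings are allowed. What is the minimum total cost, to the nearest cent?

$1.39

Minimising a linear cost over {fiber ≥ 27, calcium ≥ 85, servings ≥ 0} — the optimum is at a vertex, using one or two foods.
banana only: max(27/4, 85/7) = 12.14 servings → $1.82.
kidney beans only: max(27/7, 85/32) = 3.857 servings → $2.12.
peanut butter only: max(27/2, 85/16) = 13.5 servings → $2.70.
banana + kidney beans with both tight: 3.405 servings and 1.911 servings → $1.56.
banana + peanut butter with both tight: 5.24 servings and 3.02 servings → $1.39.
kidney beans + peanut butter with both targets exact would need a negative amount; discard.
The minimum over all feasible corners is $1.39.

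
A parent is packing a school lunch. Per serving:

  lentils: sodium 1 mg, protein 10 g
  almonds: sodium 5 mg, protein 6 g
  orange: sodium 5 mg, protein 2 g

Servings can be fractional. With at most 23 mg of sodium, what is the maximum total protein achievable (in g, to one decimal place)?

Protein per mg sodium: lentils 10, almonds 1.2, orange 0.4.
With no serving limits, spend the whole sodium allowance on lentils: 23 mg / 1 mg × 10 g = 230.0 g.

230.0 g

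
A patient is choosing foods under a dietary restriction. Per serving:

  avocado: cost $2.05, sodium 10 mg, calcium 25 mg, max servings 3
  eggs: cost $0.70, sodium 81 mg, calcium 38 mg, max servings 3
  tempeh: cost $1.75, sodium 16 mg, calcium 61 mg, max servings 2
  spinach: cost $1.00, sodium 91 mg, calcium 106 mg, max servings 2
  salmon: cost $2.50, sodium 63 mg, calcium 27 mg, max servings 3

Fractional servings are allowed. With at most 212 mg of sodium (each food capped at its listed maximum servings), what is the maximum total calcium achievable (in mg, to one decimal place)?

Calcium per mg sodium: tempeh 3.812, avocado 2.5, spinach 1.165, eggs 0.4691, salmon 0.4286.
Take 2 servings of tempeh: uses 32 mg sodium, +122.0 mg calcium (running total 122.0 mg).
Take 3 servings of avocado: uses 30 mg sodium, +75.0 mg calcium (running total 197.0 mg).
Take 1.648 servings of spinach: uses 150 mg sodium, +174.7 mg calcium (running total 371.7 mg).
Filling greedily by calcium-per-mg sodium is optimal for one linear limit, giving 371.7 mg.

371.7 mg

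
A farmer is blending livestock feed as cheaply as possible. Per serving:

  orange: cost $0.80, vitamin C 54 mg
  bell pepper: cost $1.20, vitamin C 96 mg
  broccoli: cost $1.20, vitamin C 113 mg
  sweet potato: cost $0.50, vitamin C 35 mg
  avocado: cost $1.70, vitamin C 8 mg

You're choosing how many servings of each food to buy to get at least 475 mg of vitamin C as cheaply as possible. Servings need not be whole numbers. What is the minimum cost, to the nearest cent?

$5.04

Cost per mg of vitamin C: broccoli $0.0106, bell pepper $0.0125, sweet potato $0.0143, orange $0.0148, avocado $0.2125.
With no serving limits, use only broccoli: 475 mg / 113 mg = 4.204 servings × $1.20 = $5.04.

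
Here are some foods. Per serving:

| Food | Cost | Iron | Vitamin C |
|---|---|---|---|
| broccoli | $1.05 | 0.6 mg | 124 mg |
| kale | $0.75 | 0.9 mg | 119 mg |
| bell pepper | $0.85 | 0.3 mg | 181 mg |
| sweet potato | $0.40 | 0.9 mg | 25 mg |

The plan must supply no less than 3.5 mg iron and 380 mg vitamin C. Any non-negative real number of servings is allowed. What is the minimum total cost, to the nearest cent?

$2.61

The cheapest plan sits at a corner of the feasible region — with two constraints it uses at most two foods.
broccoli only: max(3.5/0.6, 380/124) = 5.833 servings → $6.12.
kale only: max(3.5/0.9, 380/119) = 3.889 servings → $2.92.
bell pepper only: max(3.5/0.3, 380/181) = 11.67 servings → $9.92.
sweet potato only: max(3.5/0.9, 380/25) = 15.2 servings → $6.08.
broccoli + kale: the both-tight solution has a negative serving — not a feasible corner.
broccoli + bell pepper: intersection lies outside the first quadrant.
broccoli + sweet potato with both tight: 2.635 servings and 2.133 servings → $3.62.
kale + bell pepper: the both-tight solution has a negative serving — not a feasible corner.
kale + sweet potato with both tight: 3.008 servings and 0.8806 servings → $2.61.
bell pepper + sweet potato with both tight: 1.638 servings and 3.343 servings → $2.73.
So the least-cost plan costs $2.61.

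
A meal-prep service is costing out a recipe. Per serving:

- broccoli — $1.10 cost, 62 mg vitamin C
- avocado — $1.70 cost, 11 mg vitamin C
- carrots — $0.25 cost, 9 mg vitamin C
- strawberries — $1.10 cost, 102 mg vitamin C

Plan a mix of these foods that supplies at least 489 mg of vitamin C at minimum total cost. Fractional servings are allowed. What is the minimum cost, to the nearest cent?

Cost per mg of vitamin C: strawberries $0.0108, broccoli $0.0177, carrots $0.0278, avocado $0.1545.
With no serving limits, use only strawberries: 489 mg / 102 mg = 4.794 servings × $1.10 = $5.27.

$5.27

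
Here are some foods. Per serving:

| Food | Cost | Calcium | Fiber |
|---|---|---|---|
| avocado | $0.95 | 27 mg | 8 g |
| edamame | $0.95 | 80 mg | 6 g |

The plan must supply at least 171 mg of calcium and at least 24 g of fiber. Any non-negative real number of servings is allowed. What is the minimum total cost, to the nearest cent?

This is a tiny linear program; its minimum lies at a vertex of the feasible set. List the vertices and price them.
avocado only: max(171/27, 24/8) = 6.333 servings → $6.02.
edamame only: max(171/80, 24/6) = 4 servings → $3.80.
avocado + edamame with both tight: 1.87 servings and 1.506 servings → $3.21.
The minimum over all feasible corners is $3.21.

$3.21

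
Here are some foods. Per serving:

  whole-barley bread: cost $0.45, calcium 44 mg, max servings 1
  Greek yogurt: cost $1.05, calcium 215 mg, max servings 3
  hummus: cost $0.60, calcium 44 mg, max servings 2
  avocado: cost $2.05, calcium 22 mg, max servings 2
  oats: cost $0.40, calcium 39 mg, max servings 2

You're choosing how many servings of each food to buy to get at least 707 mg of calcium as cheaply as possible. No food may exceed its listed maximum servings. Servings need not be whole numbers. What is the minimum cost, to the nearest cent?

Cost per mg of calcium: Greek yogurt $0.0049, whole-barley bread $0.0102, oats $0.0103, hummus $0.0136, avocado $0.0932.
Take 3 servings of Greek yogurt: +645.0 mg calcium for $3.15 (total $3.15, still need 62.0 mg).
Take 1 serving of whole-barley bread: +44.0 mg calcium for $0.45 (total $3.60, still need 18.0 mg).
Take 0.4615 servings of oats: +18.0 mg calcium for $0.18 (total $3.78, still need 0.0 mg).
Filling from the cheapest source first is optimal under one linear minimum: $3.78.

$3.78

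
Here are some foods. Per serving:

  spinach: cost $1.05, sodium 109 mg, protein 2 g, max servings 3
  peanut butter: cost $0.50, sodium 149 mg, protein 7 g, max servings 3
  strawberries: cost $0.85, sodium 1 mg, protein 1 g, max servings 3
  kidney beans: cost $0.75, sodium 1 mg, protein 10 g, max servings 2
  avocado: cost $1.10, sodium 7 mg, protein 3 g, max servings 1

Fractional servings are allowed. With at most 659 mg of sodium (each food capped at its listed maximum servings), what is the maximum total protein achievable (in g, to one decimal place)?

Protein per mg sodium: kidney beans 10, strawberries 1, avocado 0.4286, peanut butter 0.04698, spinach 0.01835.
Take 2 servings of kidney beans: uses 2 mg sodium, +20.0 g protein (running total 20.0 g).
Take 3 servings of strawberries: uses 3 mg sodium, +3.0 g protein (running total 23.0 g).
Take 1 serving of avocado: uses 7 mg sodium, +3.0 g protein (running total 26.0 g).
Take 3 servings of peanut butter: uses 447 mg sodium, +21.0 g protein (running total 47.0 g).
Take 1.835 servings of spinach: uses 200 mg sodium, +3.7 g protein (running total 50.7 g).
Greedy by best ratio exhausts the sodium allowance optimally: 50.7 g.

50.7 g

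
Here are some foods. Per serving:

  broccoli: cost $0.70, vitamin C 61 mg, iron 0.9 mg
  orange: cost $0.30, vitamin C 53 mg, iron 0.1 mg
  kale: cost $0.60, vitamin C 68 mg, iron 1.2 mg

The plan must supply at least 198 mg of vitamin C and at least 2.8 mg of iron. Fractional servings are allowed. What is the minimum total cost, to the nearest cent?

$1.61

broccoli only: max(198/61, 2.8/0.9) = 3.246 servings → $2.27.
orange only: max(198/53, 2.8/0.1) = 28 servings → $8.40.
kale only: max(198/68, 2.8/1.2) = 2.912 servings → $1.75.
broccoli + orange with both tight: 3.091 servings and 0.1779 servings → $2.22.
broccoli + kale: the both-tight solution has a negative serving — not a feasible corner.
orange + kale with both tight: 0.831 servings and 2.264 servings → $1.61.
Cheapest feasible corner: $1.61.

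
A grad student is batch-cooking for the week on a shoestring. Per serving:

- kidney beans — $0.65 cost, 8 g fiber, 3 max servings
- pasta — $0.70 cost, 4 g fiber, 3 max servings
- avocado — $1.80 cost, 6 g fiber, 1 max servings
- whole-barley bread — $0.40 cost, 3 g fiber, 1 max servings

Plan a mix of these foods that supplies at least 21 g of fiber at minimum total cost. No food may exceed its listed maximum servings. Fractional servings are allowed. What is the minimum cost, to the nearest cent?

Cost per g of fiber: kidney beans $0.0813, whole-barley bread $0.1333, pasta $0.1750, avocado $0.3000.
Take 2.625 servings of kidney beans: +21.0 g fiber for $1.71 (total $1.71, still need 0.0 g).
Greedy by cheapest-per-g is optimal for a single linear constraint, so the minimum cost is $1.71.

$1.71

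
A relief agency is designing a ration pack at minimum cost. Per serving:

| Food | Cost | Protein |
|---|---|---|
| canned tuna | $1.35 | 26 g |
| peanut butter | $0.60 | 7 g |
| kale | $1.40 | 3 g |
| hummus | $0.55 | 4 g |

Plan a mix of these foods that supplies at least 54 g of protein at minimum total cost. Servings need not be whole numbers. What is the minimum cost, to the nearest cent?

Cost per g of protein: canned tuna $0.0519, peanut butter $0.0857, hummus $0.1375, kale $0.4667.
With no serving limits, use only canned tuna: 54 g / 26 g = 2.077 servings × $1.35 = $2.80.

$2.80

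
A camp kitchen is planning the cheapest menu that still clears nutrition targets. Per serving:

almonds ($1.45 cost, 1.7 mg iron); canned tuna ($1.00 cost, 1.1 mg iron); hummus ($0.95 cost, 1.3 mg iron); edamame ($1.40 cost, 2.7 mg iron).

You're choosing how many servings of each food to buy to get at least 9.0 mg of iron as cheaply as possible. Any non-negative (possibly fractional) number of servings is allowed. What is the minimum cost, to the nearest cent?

$4.67

Cost per mg of iron: edamame $0.5185, hummus $0.7308, almonds $0.8529, canned tuna $0.9091.
With no serving limits, use only edamame: 9.0 mg / 2.7 mg = 3.333 servings × $1.40 = $4.67.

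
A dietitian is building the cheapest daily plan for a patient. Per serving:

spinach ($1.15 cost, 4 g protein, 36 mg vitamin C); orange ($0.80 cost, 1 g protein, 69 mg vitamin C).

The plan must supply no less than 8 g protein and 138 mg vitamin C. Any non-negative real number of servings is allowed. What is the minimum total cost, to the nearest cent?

Compare the cost at each extreme point of the feasible region.
spinach only: max(8/4, 138/36) = 3.833 servings → $4.41.
orange only: max(8/1, 138/69) = 8 servings → $6.40.
spinach + orange with both tight: 1.725 servings and 1.1 servings → $2.86.
The minimum over all feasible corners is $2.86.

$2.86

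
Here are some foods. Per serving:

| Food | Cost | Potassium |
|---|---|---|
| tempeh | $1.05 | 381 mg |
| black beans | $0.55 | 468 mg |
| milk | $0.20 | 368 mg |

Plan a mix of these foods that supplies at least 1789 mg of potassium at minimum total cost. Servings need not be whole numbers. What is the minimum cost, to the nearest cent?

$0.97

Cost per mg of potassium: milk $0.0005, black beans $0.0012, tempeh $0.0028.
With no serving limits, use only milk: 1789 mg / 368 mg = 4.861 servings × $0.20 = $0.97.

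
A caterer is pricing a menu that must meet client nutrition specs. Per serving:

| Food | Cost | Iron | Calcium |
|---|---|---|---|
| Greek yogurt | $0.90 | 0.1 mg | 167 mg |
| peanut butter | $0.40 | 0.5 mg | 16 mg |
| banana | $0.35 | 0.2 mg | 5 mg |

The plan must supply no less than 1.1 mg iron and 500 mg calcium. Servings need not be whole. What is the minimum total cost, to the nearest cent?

$3.21

Compare the cost at each extreme point of the feasible region.
Greek yogurt only: max(1.1/0.1, 500/167) = 11 servings → $9.90.
peanut butter only: max(1.1/0.5, 500/16) = 31.25 servings → $12.50.
banana only: max(1.1/0.2, 500/5) = 100 servings → $35.00.
Greek yogurt + peanut butter with both tight: 2.838 servings and 1.632 servings → $3.21.
Greek yogurt + banana with both tight: 2.872 servings and 4.064 servings → $4.01.
peanut butter + banana: the both-tight solution has a negative serving — not a feasible corner.
Cheapest feasible corner: $3.21.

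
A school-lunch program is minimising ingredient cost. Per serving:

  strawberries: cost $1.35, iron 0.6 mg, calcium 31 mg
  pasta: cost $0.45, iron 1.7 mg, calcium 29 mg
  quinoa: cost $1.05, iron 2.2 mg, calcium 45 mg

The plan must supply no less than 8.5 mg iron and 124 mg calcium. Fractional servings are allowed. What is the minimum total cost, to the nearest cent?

$2.25

strawberries only: max(8.5/0.6, 124/31) = 14.17 servings → $19.12.
pasta only: max(8.5/1.7, 124/29) = 5 servings → $2.25.
quinoa only: max(8.5/2.2, 124/45) = 3.864 servings → $4.06.
strawberries + pasta with both targets exact would need a negative amount; discard.
strawberries + quinoa: intersection lies outside the first quadrant.
pasta + quinoa: intersection lies outside the first quadrant.
So the least-cost plan costs $2.25.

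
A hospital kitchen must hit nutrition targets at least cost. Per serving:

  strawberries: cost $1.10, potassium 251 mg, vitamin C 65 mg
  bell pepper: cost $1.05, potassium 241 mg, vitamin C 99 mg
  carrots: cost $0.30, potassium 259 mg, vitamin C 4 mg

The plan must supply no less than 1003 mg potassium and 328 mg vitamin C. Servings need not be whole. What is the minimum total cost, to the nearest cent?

A basic optimal solution has at most two foods positive. Try each food alone and each pair with both targets met exactly.
strawberries only: max(1003/251, 328/65) = 5.046 servings → $5.55.
bell pepper only: max(1003/241, 328/99) = 4.162 servings → $4.37.
carrots only: max(1003/259, 328/4) = 82 servings → $24.60.
strawberries + bell pepper with both tight: 2.205 servings and 1.866 servings → $4.38.
strawberries + carrots: the both-tight solution has a negative serving — not a feasible corner.
bell pepper + carrots with both tight: 3.28 servings and 0.8206 servings → $3.69.
The minimum over all feasible corners is $3.69.

$3.69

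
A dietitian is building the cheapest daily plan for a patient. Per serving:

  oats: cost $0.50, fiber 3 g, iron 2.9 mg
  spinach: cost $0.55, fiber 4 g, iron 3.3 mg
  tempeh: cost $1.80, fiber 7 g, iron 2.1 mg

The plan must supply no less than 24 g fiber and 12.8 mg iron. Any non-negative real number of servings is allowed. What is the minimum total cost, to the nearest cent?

At the optimum either one food covers both requirements or two foods hit both targets exactly; no other combination can be cheaper.
oats only: max(24/3, 12.8/2.9) = 8 servings → $4.00.
spinach only: max(24/4, 12.8/3.3) = 6 servings → $3.30.
tempeh only: max(24/7, 12.8/2.1) = 6.095 servings → $10.97.
oats + spinach: the both-tight solution has a negative serving — not a feasible corner.
oats + tempeh with both tight: 2.8 servings and 2.229 servings → $5.41.
spinach + tempeh with both tight: 2.667 servings and 1.905 servings → $4.90.
So the least-cost plan costs $3.30.

$3.30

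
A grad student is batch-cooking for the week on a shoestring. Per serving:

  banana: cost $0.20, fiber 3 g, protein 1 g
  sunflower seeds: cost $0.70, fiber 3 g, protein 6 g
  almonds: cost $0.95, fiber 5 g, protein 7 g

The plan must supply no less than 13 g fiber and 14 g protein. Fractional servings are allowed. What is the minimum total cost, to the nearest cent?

The cheapest plan sits at a corner of the feasible region — with two constraints it uses at most two foods.
banana only: max(13/3, 14/1) = 14 servings → $2.80.
sunflower seeds only: max(13/3, 14/6) = 4.333 servings → $3.03.
almonds only: max(13/5, 14/7) = 2.6 servings → $2.47.
banana + sunflower seeds with both tight: 2.4 servings and 1.933 servings → $1.83.
banana + almonds with both tight: 1.312 servings and 1.812 servings → $1.98.
sunflower seeds + almonds with both targets exact would need a negative amount; discard.
So the least-cost plan costs $1.83.

$1.83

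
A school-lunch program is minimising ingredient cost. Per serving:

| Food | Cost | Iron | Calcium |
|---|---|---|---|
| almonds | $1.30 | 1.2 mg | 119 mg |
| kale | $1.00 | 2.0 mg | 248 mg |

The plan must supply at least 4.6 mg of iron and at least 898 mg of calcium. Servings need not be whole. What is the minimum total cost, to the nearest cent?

The cheapest plan sits at a corner of the feasible region — with two constraints it uses at most two foods.
almonds only: max(4.6/1.2, 898/119) = 7.546 servings → $9.81.
kale only: max(4.6/2.0, 898/248) = 3.621 servings → $3.62.
almonds + kale: intersection lies outside the first quadrant.
So the least-cost plan costs $3.62.

$3.62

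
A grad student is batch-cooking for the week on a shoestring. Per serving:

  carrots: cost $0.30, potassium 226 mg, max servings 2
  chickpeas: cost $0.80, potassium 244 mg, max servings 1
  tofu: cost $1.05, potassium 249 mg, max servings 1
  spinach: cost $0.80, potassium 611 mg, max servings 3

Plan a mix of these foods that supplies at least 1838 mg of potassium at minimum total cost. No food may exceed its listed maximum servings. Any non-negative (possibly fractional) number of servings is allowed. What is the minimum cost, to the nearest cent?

Cost per mg of potassium: spinach $0.0013, carrots $0.0013, chickpeas $0.0033, tofu $0.0042.
Take 3 servings of spinach: +1833.0 mg potassium for $2.40 (total $2.40, still need 5.0 mg).
Take 0.02212 servings of carrots: +5.0 mg potassium for $0.01 (total $2.41, still need 0.0 mg).
Greedy by cheapest-per-mg is optimal for a single linear constraint, so the minimum cost is $2.41.

$2.41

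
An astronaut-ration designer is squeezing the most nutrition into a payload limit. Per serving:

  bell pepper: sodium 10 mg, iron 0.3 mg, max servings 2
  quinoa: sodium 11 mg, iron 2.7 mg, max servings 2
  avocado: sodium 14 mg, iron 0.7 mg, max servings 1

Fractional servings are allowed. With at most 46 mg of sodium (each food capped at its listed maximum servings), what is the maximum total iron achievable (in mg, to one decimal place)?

Iron per mg sodium: quinoa 0.2455, avocado 0.05, bell pepper 0.03.
Take 2 servings of quinoa: uses 22 mg sodium, +5.4 mg iron (running total 5.4 mg).
Take 1 serving of avocado: uses 14 mg sodium, +0.7 mg iron (running total 6.1 mg).
Take 1 serving of bell pepper: uses 10 mg sodium, +0.3 mg iron (running total 6.4 mg).
Greedy by best ratio exhausts the sodium allowance optimally: 6.4 mg.

6.4 mg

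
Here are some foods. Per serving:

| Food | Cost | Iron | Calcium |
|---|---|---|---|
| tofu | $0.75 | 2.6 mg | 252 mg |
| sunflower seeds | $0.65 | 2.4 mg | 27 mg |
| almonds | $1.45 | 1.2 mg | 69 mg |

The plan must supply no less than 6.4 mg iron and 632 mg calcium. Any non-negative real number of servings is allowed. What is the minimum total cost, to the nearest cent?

With two linear requirements the optimum uses one or two foods; enumerate the corners.
tofu only: max(6.4/2.6, 632/252) = 2.508 servings → $1.88.
sunflower seeds only: max(6.4/2.4, 632/27) = 23.41 servings → $15.21.
almonds only: max(6.4/1.2, 632/69) = 9.159 servings → $13.28.
tofu + sunflower seeds: the both-tight solution has a negative serving — not a feasible corner.
tofu + almonds with both targets exact would need a negative amount; discard.
sunflower seeds + almonds: intersection lies outside the first quadrant.
The minimum over all feasible corners is $1.88.

$1.88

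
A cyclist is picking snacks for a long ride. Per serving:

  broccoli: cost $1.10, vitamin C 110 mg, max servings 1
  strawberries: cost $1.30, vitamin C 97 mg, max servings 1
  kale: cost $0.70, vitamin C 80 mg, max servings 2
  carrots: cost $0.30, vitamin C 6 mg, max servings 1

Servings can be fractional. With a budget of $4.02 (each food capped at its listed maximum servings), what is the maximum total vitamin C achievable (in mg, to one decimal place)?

Vitamin C per dollar: kale 114.3, broccoli 100, strawberries 74.62, carrots 20.
Take 2 servings of kale: spends $1.40, +160.0 mg vitamin C (running total 160.0 mg).
Take 1 serving of broccoli: spends $1.10, +110.0 mg vitamin C (running total 270.0 mg).
Take 1 serving of strawberries: spends $1.30, +97.0 mg vitamin C (running total 367.0 mg).
Take 0.7333 servings of carrots: spends $0.22, +4.4 mg vitamin C (running total 371.4 mg).
Greedy by best ratio exhausts the cost allowance optimally: 371.4 mg.

371.4 mg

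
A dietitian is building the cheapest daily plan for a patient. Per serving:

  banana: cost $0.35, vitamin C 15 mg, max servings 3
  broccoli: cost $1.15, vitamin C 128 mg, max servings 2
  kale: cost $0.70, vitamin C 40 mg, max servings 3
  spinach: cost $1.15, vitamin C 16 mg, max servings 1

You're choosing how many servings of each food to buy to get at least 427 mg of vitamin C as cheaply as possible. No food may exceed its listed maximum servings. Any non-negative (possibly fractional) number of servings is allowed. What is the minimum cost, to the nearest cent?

$5.88

Cost per mg of vitamin C: broccoli $0.0090, kale $0.0175, banana $0.0233, spinach $0.0719.
Take 2 servings of broccoli: +256.0 mg vitamin C for $2.30 (total $2.30, still need 171.0 mg).
Take 3 servings of kale: +120.0 mg vitamin C for $2.10 (total $4.40, still need 51.0 mg).
Take 3 servings of banana: +45.0 mg vitamin C for $1.05 (total $5.45, still need 6.0 mg).
Take 0.375 servings of spinach: +6.0 mg vitamin C for $0.43 (total $5.88, still need 0.0 mg).
Filling from the cheapest source first is optimal under one linear minimum: $5.88.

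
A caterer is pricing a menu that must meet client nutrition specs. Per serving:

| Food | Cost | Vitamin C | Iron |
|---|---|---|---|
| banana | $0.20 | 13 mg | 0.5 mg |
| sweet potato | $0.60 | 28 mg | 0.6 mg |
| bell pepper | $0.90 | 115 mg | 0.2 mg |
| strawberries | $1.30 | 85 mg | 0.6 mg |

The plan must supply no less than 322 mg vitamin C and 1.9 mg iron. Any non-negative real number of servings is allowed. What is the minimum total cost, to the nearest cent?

The cheapest plan sits at a corner of the feasible region — with two constraints it uses at most two foods.
banana only: max(322/13, 1.9/0.5) = 24.77 servings → $4.95.
sweet potato only: max(322/28, 1.9/0.6) = 11.5 servings → $6.90.
bell pepper only: max(322/115, 1.9/0.2) = 9.5 servings → $8.55.
strawberries only: max(322/85, 1.9/0.6) = 3.788 servings → $4.92.
banana + sweet potato with both targets exact would need a negative amount; discard.
banana + bell pepper with both tight: 2.807 servings and 2.483 servings → $2.80.
banana + strawberries with both targets exact would need a negative amount; discard.
sweet potato + bell pepper with both tight: 2.431 servings and 2.208 servings → $3.45.
sweet potato + strawberries: the both-tight solution has a negative serving — not a feasible corner.
bell pepper + strawberries with both tight: 0.6096 servings and 2.963 servings → $4.40.
Cheapest feasible corner: $2.80.

$2.80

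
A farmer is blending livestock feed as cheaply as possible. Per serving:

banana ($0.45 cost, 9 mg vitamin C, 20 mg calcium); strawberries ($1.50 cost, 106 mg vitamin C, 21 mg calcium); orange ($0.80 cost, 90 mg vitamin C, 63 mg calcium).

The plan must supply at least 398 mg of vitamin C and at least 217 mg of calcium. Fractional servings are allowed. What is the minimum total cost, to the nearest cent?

$3.54

An LP optimum is at a vertex; with two nutrient constraints at most two foods are used. Check each candidate.
banana only: max(398/9, 217/20) = 44.22 servings → $19.90.
strawberries only: max(398/106, 217/21) = 10.33 servings → $15.50.
orange only: max(398/90, 217/63) = 4.422 servings → $3.54.
banana + strawberries with both tight: 7.584 servings and 3.111 servings → $8.08.
banana + orange: intersection lies outside the first quadrant.
strawberries + orange with both tight: 1.158 servings and 3.058 servings → $4.18.
The minimum over all feasible corners is $3.54.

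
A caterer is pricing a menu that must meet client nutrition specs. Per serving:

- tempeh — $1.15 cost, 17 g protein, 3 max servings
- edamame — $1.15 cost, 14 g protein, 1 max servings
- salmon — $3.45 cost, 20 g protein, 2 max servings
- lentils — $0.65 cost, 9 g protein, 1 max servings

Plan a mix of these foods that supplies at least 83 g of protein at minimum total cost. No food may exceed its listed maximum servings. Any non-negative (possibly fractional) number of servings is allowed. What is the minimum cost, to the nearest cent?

$6.80

Cost per g of protein: tempeh $0.0676, lentils $0.0722, edamame $0.0821, salmon $0.1725.
Take 3 servings of tempeh: +51.0 g protein for $3.45 (total $3.45, still need 32.0 g).
Take 1 serving of lentils: +9.0 g protein for $0.65 (total $4.10, still need 23.0 g).
Take 1 serving of edamame: +14.0 g protein for $1.15 (total $5.25, still need 9.0 g).
Take 0.45 servings of salmon: +9.0 g protein for $1.55 (total $6.80, still need 0.0 g).
Greedy by cheapest-per-g is optimal for a single linear constraint, so the minimum cost is $6.80.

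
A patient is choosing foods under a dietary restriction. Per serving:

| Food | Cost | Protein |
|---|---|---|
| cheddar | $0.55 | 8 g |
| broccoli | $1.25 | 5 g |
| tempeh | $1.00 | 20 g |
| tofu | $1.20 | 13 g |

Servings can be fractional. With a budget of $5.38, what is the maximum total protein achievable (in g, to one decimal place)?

107.6 g

Protein per dollar: tempeh 20, cheddar 14.55, tofu 10.83, broccoli 4.
With no serving limits, spend the whole cost allowance on tempeh: $5.38 / $1.00 × 20 g = 107.6 g.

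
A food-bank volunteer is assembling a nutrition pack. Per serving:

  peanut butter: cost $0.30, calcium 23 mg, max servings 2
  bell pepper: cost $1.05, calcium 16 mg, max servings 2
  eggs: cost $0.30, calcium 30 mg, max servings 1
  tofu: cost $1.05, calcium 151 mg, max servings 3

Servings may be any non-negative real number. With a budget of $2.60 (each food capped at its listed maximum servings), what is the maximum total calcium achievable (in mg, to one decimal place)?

Calcium per dollar: tofu 143.8, eggs 100, peanut butter 76.67, bell pepper 15.24.
Take 2.476 servings of tofu: spends $2.60, +373.9 mg calcium (running total 373.9 mg).
Filling greedily by calcium-per-dollar is optimal for one linear limit, giving 373.9 mg.

373.9 mg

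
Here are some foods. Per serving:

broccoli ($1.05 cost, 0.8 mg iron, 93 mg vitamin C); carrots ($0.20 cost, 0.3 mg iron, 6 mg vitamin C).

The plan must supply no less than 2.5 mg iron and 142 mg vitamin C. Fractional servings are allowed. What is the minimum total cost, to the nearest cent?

An LP optimum is at a vertex; with two nutrient constraints at most two foods are used. Check each candidate.
broccoli only: max(2.5/0.8, 142/93) = 3.125 servings → $3.28.
carrots only: max(2.5/0.3, 142/6) = 23.67 servings → $4.73.
broccoli + carrots with both tight: 1.195 servings and 5.147 servings → $2.28.
So the least-cost plan costs $2.28.

$2.28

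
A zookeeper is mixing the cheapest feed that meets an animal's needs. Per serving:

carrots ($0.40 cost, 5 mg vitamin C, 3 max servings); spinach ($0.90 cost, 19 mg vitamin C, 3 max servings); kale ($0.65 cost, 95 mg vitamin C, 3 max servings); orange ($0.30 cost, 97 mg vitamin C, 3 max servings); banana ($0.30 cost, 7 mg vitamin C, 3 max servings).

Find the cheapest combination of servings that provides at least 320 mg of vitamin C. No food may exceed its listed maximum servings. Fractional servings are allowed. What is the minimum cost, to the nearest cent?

$1.10

Cost per mg of vitamin C: orange $0.0031, kale $0.0068, banana $0.0429, spinach $0.0474, carrots $0.0800.
Take 3 servings of orange: +291.0 mg vitamin C for $0.90 (total $0.90, still need 29.0 mg).
Take 0.3053 servings of kale: +29.0 mg vitamin C for $0.20 (total $1.10, still need 0.0 mg).
Greedy by cheapest-per-mg is optimal for a single linear constraint, so the minimum cost is $1.10.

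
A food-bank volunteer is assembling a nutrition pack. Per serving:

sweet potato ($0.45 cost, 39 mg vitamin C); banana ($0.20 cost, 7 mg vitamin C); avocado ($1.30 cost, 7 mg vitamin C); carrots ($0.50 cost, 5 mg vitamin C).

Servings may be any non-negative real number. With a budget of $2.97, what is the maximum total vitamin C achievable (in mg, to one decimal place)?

Vitamin C per dollar: sweet potato 86.67, banana 35, carrots 10, avocado 5.385.
With no serving limits, spend the whole cost allowance on sweet potato: $2.97 / $0.45 × 39 mg = 257.4 mg.

257.4 mg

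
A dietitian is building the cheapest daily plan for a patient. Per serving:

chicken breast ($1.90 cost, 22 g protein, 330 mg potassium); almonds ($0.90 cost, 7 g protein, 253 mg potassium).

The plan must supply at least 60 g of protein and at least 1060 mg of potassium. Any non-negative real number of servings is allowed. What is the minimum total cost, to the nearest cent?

$5.50

Minimising a linear cost over {protein ≥ 60, potassium ≥ 1060, servings ≥ 0} — the optimum is at a vertex, using one or two foods.
chicken breast only: max(60/22, 1060/330) = 3.212 servings → $6.10.
almonds only: max(60/7, 1060/253) = 8.571 servings → $7.71.
chicken breast + almonds with both tight: 2.383 servings and 1.081 servings → $5.50.
So the least-cost plan costs $5.50.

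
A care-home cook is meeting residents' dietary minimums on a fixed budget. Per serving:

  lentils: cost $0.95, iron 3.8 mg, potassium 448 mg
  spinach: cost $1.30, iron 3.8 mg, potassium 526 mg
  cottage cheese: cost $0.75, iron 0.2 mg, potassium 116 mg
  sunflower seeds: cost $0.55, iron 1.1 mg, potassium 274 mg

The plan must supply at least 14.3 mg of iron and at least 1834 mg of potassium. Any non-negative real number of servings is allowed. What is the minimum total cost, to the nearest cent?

lentils only: max(14.3/3.8, 1834/448) = 4.094 servings → $3.89.
spinach only: max(14.3/3.8, 1834/526) = 3.763 servings → $4.89.
cottage cheese only: max(14.3/0.2, 1834/116) = 71.5 servings → $53.62.
sunflower seeds only: max(14.3/1.1, 1834/274) = 13 servings → $7.15.
lentils + spinach with both tight: 1.864 servings and 1.899 servings → $4.24.
lentils + cottage cheese with both tight: 3.679 servings and 1.603 servings → $4.70.
lentils + sunflower seeds with both tight: 3.466 servings and 1.026 servings → $3.86.
spinach + cottage cheese: the both-tight solution has a negative serving — not a feasible corner.
spinach + sunflower seeds with both targets exact would need a negative amount; discard.
cottage cheese + sunflower seeds: intersection lies outside the first quadrant.
The minimum over all feasible corners is $3.86.

$3.86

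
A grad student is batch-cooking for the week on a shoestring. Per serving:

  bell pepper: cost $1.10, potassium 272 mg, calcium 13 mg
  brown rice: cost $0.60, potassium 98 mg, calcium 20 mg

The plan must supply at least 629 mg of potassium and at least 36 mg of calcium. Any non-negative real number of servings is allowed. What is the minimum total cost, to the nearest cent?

Minimising a linear cost over {potassium ≥ 629, calcium ≥ 36, servings ≥ 0} — the optimum is at a vertex, using one or two foods.
bell pepper only: max(629/272, 36/13) = 2.769 servings → $3.05.
brown rice only: max(629/98, 36/20) = 6.418 servings → $3.85.
bell pepper + brown rice with both tight: 2.173 servings and 0.3877 servings → $2.62.
So the least-cost plan costs $2.62.

$2.62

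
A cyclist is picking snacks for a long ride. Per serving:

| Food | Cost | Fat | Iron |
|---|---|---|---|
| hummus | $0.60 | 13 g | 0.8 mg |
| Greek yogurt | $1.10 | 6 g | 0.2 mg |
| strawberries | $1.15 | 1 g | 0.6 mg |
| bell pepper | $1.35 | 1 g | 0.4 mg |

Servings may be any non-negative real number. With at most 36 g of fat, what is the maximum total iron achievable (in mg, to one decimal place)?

21.6 mg

Iron per g fat: strawberries 0.6, bell pepper 0.4, hummus 0.06154, Greek yogurt 0.03333.
With no serving limits, spend the whole fat allowance on strawberries: 36 g / 1 g × 0.6 mg = 21.6 mg.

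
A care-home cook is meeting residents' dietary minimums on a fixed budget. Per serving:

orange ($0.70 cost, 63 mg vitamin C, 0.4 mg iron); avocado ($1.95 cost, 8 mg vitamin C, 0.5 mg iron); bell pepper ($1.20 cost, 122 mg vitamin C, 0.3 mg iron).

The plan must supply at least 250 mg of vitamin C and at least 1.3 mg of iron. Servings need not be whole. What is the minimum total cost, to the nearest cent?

$2.68

An LP optimum is at a vertex; with two nutrient constraints at most two foods are used. Check each candidate.
orange only: max(250/63, 1.3/0.4) = 3.968 servings → $2.78.
avocado only: max(250/8, 1.3/0.5) = 31.25 servings → $60.94.
bell pepper only: max(250/122, 1.3/0.3) = 4.333 servings → $5.20.
orange + avocado: the both-tight solution has a negative serving — not a feasible corner.
orange + bell pepper with both tight: 2.796 servings and 0.6054 servings → $2.68.
avocado + bell pepper with both tight: 1.427 servings and 1.956 servings → $5.13.
So the least-cost plan costs $2.68.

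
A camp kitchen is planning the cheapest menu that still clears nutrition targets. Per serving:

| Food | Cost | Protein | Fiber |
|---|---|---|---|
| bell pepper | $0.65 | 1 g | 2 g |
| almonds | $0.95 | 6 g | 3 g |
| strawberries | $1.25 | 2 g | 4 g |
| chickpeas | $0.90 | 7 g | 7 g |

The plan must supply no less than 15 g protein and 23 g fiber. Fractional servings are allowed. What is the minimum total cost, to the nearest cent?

At the optimum either one food covers both requirements or two foods hit both targets exactly; no other combination can be cheaper.
bell pepper only: max(15/1, 23/2) = 15 servings → $9.75.
almonds only: max(15/6, 23/3) = 7.667 servings → $7.28.
strawberries only: max(15/2, 23/4) = 7.5 servings → $9.38.
chickpeas only: max(15/7, 23/7) = 3.286 servings → $2.96.
bell pepper + almonds with both tight: 10.33 servings and 0.7778 servings → $7.46.
bell pepper + strawberries (both tight): parallel constraints — no distinct corner.
bell pepper + chickpeas with both tight: 8 servings and 1 serving → $6.10.
almonds + strawberries with both tight: 0.7778 servings and 5.167 servings → $7.20.
almonds + chickpeas with both targets exact would need a negative amount; discard.
strawberries + chickpeas with both tight: 4 servings and 1 serving → $5.90.
Cheapest feasible corner: $2.96.

$2.96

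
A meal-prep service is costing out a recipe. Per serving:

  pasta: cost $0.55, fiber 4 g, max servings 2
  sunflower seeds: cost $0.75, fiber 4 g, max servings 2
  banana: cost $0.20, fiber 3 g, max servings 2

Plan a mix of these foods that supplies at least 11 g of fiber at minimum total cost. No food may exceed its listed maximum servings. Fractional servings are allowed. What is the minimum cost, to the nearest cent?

$1.09

Cost per g of fiber: banana $0.0667, pasta $0.1375, sunflower seeds $0.1875.
Take 2 servings of banana: +6.0 g fiber for $0.40 (total $0.40, still need 5.0 g).
Take 1.25 servings of pasta: +5.0 g fiber for $0.69 (total $1.09, still need 0.0 g).
Greedy by cheapest-per-g is optimal for a single linear constraint, so the minimum cost is $1.09.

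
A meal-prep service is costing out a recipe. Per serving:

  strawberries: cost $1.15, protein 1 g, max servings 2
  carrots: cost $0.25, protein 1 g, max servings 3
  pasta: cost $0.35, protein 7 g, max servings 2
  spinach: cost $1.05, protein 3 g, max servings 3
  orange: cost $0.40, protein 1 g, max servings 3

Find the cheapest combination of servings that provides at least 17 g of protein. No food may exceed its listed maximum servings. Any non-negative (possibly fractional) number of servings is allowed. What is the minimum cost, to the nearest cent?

Cost per g of protein: pasta $0.0500, carrots $0.2500, spinach $0.3500, orange $0.4000, strawberries $1.1500.
Take 2 servings of pasta: +14.0 g protein for $0.70 (total $0.70, still need 3.0 g).
Take 3 servings of carrots: +3.0 g protein for $0.75 (total $1.45, still need 0.0 g).
Greedy by cheapest-per-g is optimal for a single linear constraint, so the minimum cost is $1.45.

$1.45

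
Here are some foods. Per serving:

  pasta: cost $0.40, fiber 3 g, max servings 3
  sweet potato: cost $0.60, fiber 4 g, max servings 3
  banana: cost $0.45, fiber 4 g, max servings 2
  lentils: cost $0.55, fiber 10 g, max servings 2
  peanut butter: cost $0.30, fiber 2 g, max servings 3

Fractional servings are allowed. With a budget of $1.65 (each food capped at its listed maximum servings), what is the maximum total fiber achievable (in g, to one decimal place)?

24.9 g

Fiber per dollar: lentils 18.18, banana 8.889, pasta 7.5, sweet potato 6.667, peanut butter 6.667.
Take 2 servings of lentils: spends $1.10, +20.0 g fiber (running total 20.0 g).
Take 1.222 servings of banana: spends $0.55, +4.9 g fiber (running total 24.9 g).
Greedy by best ratio exhausts the cost allowance optimally: 24.9 g.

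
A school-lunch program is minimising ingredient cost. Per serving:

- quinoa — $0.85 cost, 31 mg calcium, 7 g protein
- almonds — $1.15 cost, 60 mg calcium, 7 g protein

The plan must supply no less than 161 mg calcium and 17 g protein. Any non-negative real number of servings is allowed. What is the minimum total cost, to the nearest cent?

$3.09

Two binding constraints pin down two serving amounts, so the optimal mix uses at most two foods. The candidates are each food alone (scaled to the tighter of calcium/protein) and each pair with both constraints tight.
quinoa only: max(161/31, 17/7) = 5.194 servings → $4.41.
almonds only: max(161/60, 17/7) = 2.683 servings → $3.09.
quinoa + almonds with both targets exact would need a negative amount; discard.
Cheapest feasible corner: $3.09.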